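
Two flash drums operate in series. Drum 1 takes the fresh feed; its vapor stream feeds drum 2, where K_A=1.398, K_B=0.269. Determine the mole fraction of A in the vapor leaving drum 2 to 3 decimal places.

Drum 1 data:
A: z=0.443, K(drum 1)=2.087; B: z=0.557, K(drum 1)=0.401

y_A (drum 2) = 0.905

Drum 1:
Iterate (Newton) starting at ψ₁ = 0.39:
  ψ₁ = 0.390: g = -0.0972, g' = -0.598 → ψ₁ = 0.228
  ψ₁ = 0.228: g = -0.0003, g' = -0.604 → ψ₁ = 0.227
Converged at ψ₁ = 0.227.
Drum-1 compositions:
  A: x = 0.355, y = 0.741
  B: x = 0.645, y = 0.259
Drum-2 feed = drum-1 vapor: z₂ = (0.7415, 0.2585).
Drum 2:
Let ψ₂ = V/F and solve Σ zᵢ(Kᵢ−1)/(1+ψ₂(Kᵢ−1)) = 0.
Feasibility: ΣzᵢKᵢ = 1.106, Σzᵢ/Kᵢ = 1.491 — both > 1, two phases present.
Newton–Raphson from ψ₂ = 0.48:
  ψ₂ = 0.480: g = -0.0434, g' = -0.411 → ψ₂ = 0.374
  ψ₂ = 0.374: g = -0.0034, g' = -0.351 → ψ₂ = 0.365
Converged at ψ₂ = 0.365.
  A: x = 0.647, y = 0.905
  B: x = 0.353, y = 0.095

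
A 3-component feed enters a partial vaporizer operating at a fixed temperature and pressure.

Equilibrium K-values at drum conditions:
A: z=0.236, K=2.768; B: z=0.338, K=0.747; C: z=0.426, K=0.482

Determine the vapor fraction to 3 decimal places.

Let ψ = V/F and solve Σ zᵢ(Kᵢ−1)/(1+ψ(Kᵢ−1)) = 0.
g(0) = ΣzᵢKᵢ − 1 = 0.111 and g(1) = 1 − Σzᵢ/Kᵢ = -0.422, so a root lies in (0, 1).
Iterate (Newton) starting at ψ = 0.4:
  ψ = 0.400: g = -0.1291, g' = -0.462 → ψ = 0.120
  ψ = 0.120: g = 0.0204, g' = -0.654 → ψ = 0.152
  ψ = 0.152: g = 0.0006, g' = -0.617 → ψ = 0.153
Converged at ψ = 0.153.

ψ = 0.153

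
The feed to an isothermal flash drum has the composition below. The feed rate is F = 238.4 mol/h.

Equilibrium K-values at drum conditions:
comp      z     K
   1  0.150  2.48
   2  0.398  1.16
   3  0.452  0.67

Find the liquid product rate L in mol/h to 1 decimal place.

Material balance + equilibrium reduce to Σ zᵢ(Kᵢ−1)/(1+V/F(Kᵢ−1)) = 0.
Check two-phase: ΣzᵢKᵢ = 1.137 > 1 and Σzᵢ/Kᵢ = 1.078 > 1, so g(0) = 0.137 > 0 and g(1) = -0.078 < 0.
Iterate (Newton) starting at V/F = 0.34:
  V/F = 0.340: g = 0.0401, g' = -0.217 → V/F = 0.525
  V/F = 0.525: g = 0.0033, g' = -0.185 → V/F = 0.543
Converged at V/F = 0.543.
Then V = V/F·F = 0.5427·238.4 = 129.4 mol/h and L = F − V = 109.0 mol/h.

L = 109.0 mol/h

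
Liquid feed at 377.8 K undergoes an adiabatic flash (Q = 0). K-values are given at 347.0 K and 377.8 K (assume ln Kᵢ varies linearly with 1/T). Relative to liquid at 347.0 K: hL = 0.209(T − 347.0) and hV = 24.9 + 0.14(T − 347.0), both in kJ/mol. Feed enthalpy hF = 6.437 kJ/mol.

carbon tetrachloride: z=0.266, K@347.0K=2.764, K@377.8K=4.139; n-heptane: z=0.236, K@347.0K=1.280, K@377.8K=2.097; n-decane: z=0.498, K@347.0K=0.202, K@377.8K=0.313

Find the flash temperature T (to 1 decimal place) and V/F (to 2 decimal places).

Adiabatic flash: solve Rachford–Rice at each trial T, then check hF = ψ·hV(T) + (1−ψ)·hL(T).
  T = 347.0 K: K = (2.764, 1.280, 0.202), RR gives ψ = 0.132, H_out = 3.290 kJ/mol
  T = 377.8 K: K = (4.139, 2.097, 0.313), RR gives ψ = 0.473, H_out = 17.203 kJ/mol
  T = 362.4 K: K = (3.411, 1.656, 0.254), RR gives ψ = 0.322, H_out = 10.887 kJ/mol
  T = 354.7 K: K = (3.078, 1.460, 0.227), RR gives ψ = 0.234, H_out = 7.309 kJ/mol
  T = 350.9 K: K = (2.920, 1.369, 0.214), RR gives ψ = 0.186, H_out = 5.390 kJ/mol
  T = 352.8 K: K = (2.998, 1.414, 0.221), RR gives ψ = 0.210, H_out = 6.364 kJ/mol
Linear interpolation between T = 352.8 (H_out = 6.364) and T = 354.7 (H_out = 7.309) on hF = 6.437 gives T ≈ 352.9 K, at which ψ = 0.21.

T = 352.9 K, V/F = 0.21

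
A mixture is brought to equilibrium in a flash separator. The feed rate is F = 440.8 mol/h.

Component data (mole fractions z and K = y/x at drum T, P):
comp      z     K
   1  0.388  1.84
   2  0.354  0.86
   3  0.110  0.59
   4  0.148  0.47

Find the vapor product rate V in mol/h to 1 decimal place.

V = 243.0 mol/h

Rachford–Rice: g(V/F) = Σ zᵢ(Kᵢ−1)/(1+V/F(Kᵢ−1)) = 0.
Feasibility: ΣzᵢKᵢ = 1.153, Σzᵢ/Kᵢ = 1.124 — both > 1, two phases present.
Newton–Raphson from V/F = 0.5:
  V/F = 0.500: g = 0.0128, g' = -0.250 → V/F = 0.551
Converged at V/F = 0.551.
Then V = V/F·F = 0.5512·440.8 = 243.0 mol/h and L = F − V = 197.8 mol/h.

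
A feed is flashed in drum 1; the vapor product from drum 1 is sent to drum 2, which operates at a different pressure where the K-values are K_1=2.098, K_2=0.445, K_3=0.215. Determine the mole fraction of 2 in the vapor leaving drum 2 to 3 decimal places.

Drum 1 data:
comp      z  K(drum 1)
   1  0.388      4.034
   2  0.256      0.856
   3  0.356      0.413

y_2 (drum 2) = 0.131

Drum 1:
Newton–Raphson from ψ₁ = 0.63:
  ψ₁ = 0.630: g = 0.0322, g' = -0.737 → ψ₁ = 0.674
Converged at ψ₁ = 0.674.
Drum-1 compositions:
  1: x = 0.127, y = 0.514
  2: x = 0.284, y = 0.243
  3: x = 0.589, y = 0.243
Drum-2 feed = drum-1 vapor: z₂ = (0.5140, 0.2427, 0.2433).
Drum 2:
Let ψ₂ = V/F and solve Σ zᵢ(Kᵢ−1)/(1+ψ₂(Kᵢ−1)) = 0.
Check two-phase: ΣzᵢKᵢ = 1.239 > 1 and Σzᵢ/Kᵢ = 1.922 > 1, so g(0) = 0.239 > 0 and g(1) = -0.922 < 0.
Newton iteration, ψ₂⁰ = 0.69:
  ψ₂ = 0.690: g = -0.3138, g' = -1.111 → ψ₂ = 0.407
  ψ₂ = 0.407: g = -0.0649, g' = -0.745 → ψ₂ = 0.320
  ψ₂ = 0.320: g = -0.0014, g' = -0.717 → ψ₂ = 0.318
Converged at ψ₂ = 0.318.
  1: x = 0.381, y = 0.799
  2: x = 0.295, y = 0.131
  3: x = 0.324, y = 0.070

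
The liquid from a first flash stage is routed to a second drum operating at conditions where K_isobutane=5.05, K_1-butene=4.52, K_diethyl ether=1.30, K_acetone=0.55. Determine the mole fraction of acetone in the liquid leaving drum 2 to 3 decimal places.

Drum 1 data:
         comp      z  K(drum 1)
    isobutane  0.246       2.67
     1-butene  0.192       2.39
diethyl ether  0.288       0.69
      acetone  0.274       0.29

Drum 1:
Rachford–Rice: g(ψ₁) = Σ zᵢ(Kᵢ−1)/(1+ψ₁(Kᵢ−1)) = 0.
Feasibility: ΣzᵢKᵢ = 1.394, Σzᵢ/Kᵢ = 1.535 — both > 1, two phases present.
Newton–Raphson from ψ₁ = 0.4:
  ψ₁ = 0.400: g = 0.0442, g' = -0.705 → ψ₁ = 0.463
Converged at ψ₁ = 0.463.
Drum-1 compositions:
  isobutane: x = 0.139, y = 0.370
  1-butene: x = 0.117, y = 0.279
  diethyl ether: x = 0.336, y = 0.232
  acetone: x = 0.408, y = 0.118
Drum-2 feed = drum-1 liquid: z₂ = (0.1387, 0.1168, 0.3363, 0.4082).
Drum 2:
Newton iteration, ψ₂⁰ = 0.5:
  ψ₂ = 0.500: g = 0.1854, g' = -0.599 → ψ₂ = 0.809
  ψ₂ = 0.809: g = 0.0304, g' = -0.446 → ψ₂ = 0.878
Converged at ψ₂ = 0.878.
  isobutane: x = 0.030, y = 0.154
  1-butene: x = 0.029, y = 0.129
  diethyl ether: x = 0.266, y = 0.346
  acetone: x = 0.675, y = 0.371

x_acetone (drum 2) = 0.675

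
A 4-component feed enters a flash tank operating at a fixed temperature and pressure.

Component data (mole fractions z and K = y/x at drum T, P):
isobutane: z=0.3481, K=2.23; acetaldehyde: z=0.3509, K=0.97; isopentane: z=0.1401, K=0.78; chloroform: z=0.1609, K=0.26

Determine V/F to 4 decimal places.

V/F = 0.5696

Rachford–Rice: g(V/F) = Σ zᵢ(Kᵢ−1)/(1+V/F(Kᵢ−1)) = 0.
Check two-phase: ΣzᵢKᵢ = 1.2677 > 1 and Σzᵢ/Kᵢ = 1.3163 > 1, so g(0) = 0.2677 > 0 and g(1) = -0.3163 < 0.
Newton–Raphson from V/F = 0.5:
  V/F = 0.5000: g = 0.03080, g' = -0.4328 → V/F = 0.5712
  V/F = 0.5712: g = -0.00071, g' = -0.4552 → V/F = 0.5696
Converged at V/F = 0.5696.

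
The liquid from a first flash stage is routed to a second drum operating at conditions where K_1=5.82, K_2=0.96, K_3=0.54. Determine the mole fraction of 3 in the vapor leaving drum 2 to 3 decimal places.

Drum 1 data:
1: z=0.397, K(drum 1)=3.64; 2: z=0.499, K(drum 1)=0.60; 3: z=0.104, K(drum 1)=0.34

Drum 1:
Rachford–Rice: g(ψ₁) = Σ zᵢ(Kᵢ−1)/(1+ψ₁(Kᵢ−1)) = 0.
Check two-phase: ΣzᵢKᵢ = 1.780 > 1 and Σzᵢ/Kᵢ = 1.247 > 1, so g(0) = 0.780 > 0 and g(1) = -0.247 < 0.
Newton iteration, ψ₁⁰ = 0.62:
  ψ₁ = 0.620: g = 0.0159, g' = -0.669 → ψ₁ = 0.644
Converged at ψ₁ = 0.644.
Drum-1 compositions:
  1: x = 0.147, y = 0.535
  2: x = 0.672, y = 0.403
  3: x = 0.181, y = 0.061
Drum-2 feed = drum-1 liquid: z₂ = (0.1470, 0.6721, 0.1809).
Drum 2:
Material balance + equilibrium reduce to Σ zᵢ(Kᵢ−1)/(1+ψ₂(Kᵢ−1)) = 0.
Feasibility: ΣzᵢKᵢ = 1.599, Σzᵢ/Kᵢ = 1.060 — both > 1, two phases present.
Newton–Raphson from ψ₂ = 0.35:
  ψ₂ = 0.350: g = 0.1374, g' = -0.529 → ψ₂ = 0.610
  ψ₂ = 0.610: g = 0.0367, g' = -0.295 → ψ₂ = 0.734
  ψ₂ = 0.734: g = 0.0028, g' = -0.254 → ψ₂ = 0.745
Converged at ψ₂ = 0.745.
  1: x = 0.032, y = 0.186
  2: x = 0.693, y = 0.665
  3: x = 0.275, y = 0.149

y_3 (drum 2) = 0.149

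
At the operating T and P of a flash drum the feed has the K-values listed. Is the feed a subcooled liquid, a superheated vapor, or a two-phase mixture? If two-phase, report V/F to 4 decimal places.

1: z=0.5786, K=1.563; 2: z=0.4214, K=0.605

two-phase, V/F = 0.7163

ΣzᵢKᵢ = 1.1593; Σzᵢ/Kᵢ = 1.0667.
Both exceed 1, so a two-phase solution exists.
Iterate (Newton) starting at ψ = 0.5:
  ψ = 0.5000: g = 0.04678, g' = -0.2138 → ψ = 0.7188
  ψ = 0.7188: g = -0.00055, g' = -0.2212 → ψ = 0.7163
Converged at ψ = 0.7163.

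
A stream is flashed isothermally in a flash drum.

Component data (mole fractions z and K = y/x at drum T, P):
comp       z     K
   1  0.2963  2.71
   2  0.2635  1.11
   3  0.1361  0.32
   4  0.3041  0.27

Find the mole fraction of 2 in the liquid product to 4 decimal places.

Rachford–Rice: g(ψ) = Σ zᵢ(Kᵢ−1)/(1+ψ(Kᵢ−1)) = 0.
Check two-phase: ΣzᵢKᵢ = 1.2211 > 1 and Σzᵢ/Kᵢ = 1.8983 > 1, so g(0) = 0.2211 > 0 and g(1) = -0.8983 < 0.
Newton–Raphson from ψ = 0.69:
  ψ = 0.6900: g = -0.36228, g' = -1.0664 → ψ = 0.3503
  ψ = 0.3503: g = -0.07495, g' = -0.7428 → ψ = 0.2494
  ψ = 0.2494: g = 0.00058, g' = -0.7623 → ψ = 0.2501
Converged at ψ = 0.2501.
Compositions from xᵢ = zᵢ/(1+ψ(Kᵢ−1)), yᵢ = Kᵢxᵢ:
  1: x = 0.2075, y = 0.5624
  2: x = 0.2564, y = 0.2847
  3: x = 0.1640, y = 0.0525
  4: x = 0.3720, y = 0.1004

x_2 = 0.2564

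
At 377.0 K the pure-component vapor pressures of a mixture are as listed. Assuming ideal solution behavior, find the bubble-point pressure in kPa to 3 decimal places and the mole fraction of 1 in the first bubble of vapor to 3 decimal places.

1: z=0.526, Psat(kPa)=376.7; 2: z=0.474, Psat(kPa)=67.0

Pbub = 229.902 kPa, y_1 = 0.862

At the bubble point ψ → 0, so ΣzᵢKᵢ = 1 with Kᵢ = Pᵢˢᵃᵗ/P ⇒ P = ΣzᵢPᵢˢᵃᵗ.
P = 0.526·376.7 + 0.474·67.0 = 229.902 kPa
yᵢ = zᵢPᵢˢᵃᵗ/P ⇒ y_1 = 0.526·376.7/229.902 = 0.862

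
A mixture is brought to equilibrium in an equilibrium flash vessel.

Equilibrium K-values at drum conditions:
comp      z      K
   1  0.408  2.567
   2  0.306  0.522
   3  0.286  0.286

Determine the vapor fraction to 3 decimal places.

Material balance + equilibrium reduce to Σ zᵢ(Kᵢ−1)/(1+ψ(Kᵢ−1)) = 0.
Check two-phase: ΣzᵢKᵢ = 1.289 > 1 and Σzᵢ/Kᵢ = 1.745 > 1, so g(0) = 0.289 > 0 and g(1) = -0.745 < 0.
Newton–Raphson from ψ = 0.46:
  ψ = 0.460: g = -0.1200, g' = -0.776 → ψ = 0.305
Converged at ψ = 0.305.

ψ = 0.305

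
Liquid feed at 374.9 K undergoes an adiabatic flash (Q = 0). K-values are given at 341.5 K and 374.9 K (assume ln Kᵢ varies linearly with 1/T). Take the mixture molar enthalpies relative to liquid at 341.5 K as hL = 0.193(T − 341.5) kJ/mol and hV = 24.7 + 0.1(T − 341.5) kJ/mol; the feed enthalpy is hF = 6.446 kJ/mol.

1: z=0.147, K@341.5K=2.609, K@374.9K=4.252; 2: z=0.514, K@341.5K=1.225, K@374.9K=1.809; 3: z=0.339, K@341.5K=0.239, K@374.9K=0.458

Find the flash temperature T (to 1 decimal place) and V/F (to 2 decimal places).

T = 344.3 K, V/F = 0.24

Adiabatic flash: solve Rachford–Rice at each trial T, then check hF = ψ·hV(T) + (1−ψ)·hL(T).
  T = 341.5 K: K = (2.609, 1.225, 0.239), RR gives ψ = 0.172, H_out = 4.237 kJ/mol
  T = 374.9 K: K = (4.252, 1.809, 0.458), RR gives ψ = 0.906, H_out = 26.013 kJ/mol
  T = 358.2 K: K = (3.369, 1.502, 0.336), RR gives ψ = 0.548, H_out = 15.908 kJ/mol
  T = 349.9 K: K = (2.976, 1.361, 0.285), RR gives ψ = 0.373, H_out = 10.541 kJ/mol
  T = 345.7 K: K = (2.789, 1.292, 0.261), RR gives ψ = 0.276, H_out = 7.532 kJ/mol
  T = 343.6 K: K = (2.698, 1.258, 0.250), RR gives ψ = 0.225, H_out = 5.924 kJ/mol
Linear interpolation between T = 343.6 (H_out = 5.924) and T = 345.7 (H_out = 7.532) on hF = 6.446 gives T ≈ 344.3 K, at which ψ = 0.24.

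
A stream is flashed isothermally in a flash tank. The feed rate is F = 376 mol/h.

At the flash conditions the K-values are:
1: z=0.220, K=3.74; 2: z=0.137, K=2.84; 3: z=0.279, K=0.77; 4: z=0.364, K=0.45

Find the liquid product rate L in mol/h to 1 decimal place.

Material balance + equilibrium reduce to Σ zᵢ(Kᵢ−1)/(1+V/F(Kᵢ−1)) = 0.
g(0) = ΣzᵢKᵢ − 1 = 0.591 and g(1) = 1 − Σzᵢ/Kᵢ = -0.278, so a root lies in (0, 1).
Newton–Raphson from V/F = 0.33:
  V/F = 0.330: g = 0.1594, g' = -0.817 → V/F = 0.525
  V/F = 0.525: g = 0.0209, g' = -0.634 → V/F = 0.558
Converged at V/F = 0.558.
Then V = V/F·F = 0.5584·376 = 210.0 mol/h and L = F − V = 166.0 mol/h.

L = 166.0 mol/h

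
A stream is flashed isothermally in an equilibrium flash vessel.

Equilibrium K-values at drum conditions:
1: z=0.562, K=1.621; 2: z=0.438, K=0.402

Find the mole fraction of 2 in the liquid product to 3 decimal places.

Let ψ = V/F and solve Σ zᵢ(Kᵢ−1)/(1+ψ(Kᵢ−1)) = 0.
g(0) = ΣzᵢKᵢ − 1 = 0.087 and g(1) = 1 − Σzᵢ/Kᵢ = -0.436, so a root lies in (0, 1).
Newton–Raphson from ψ = 0.5:
  ψ = 0.500: g = -0.1073, g' = -0.445 → ψ = 0.259
  ψ = 0.259: g = -0.0092, g' = -0.380 → ψ = 0.235
  ψ = 0.235: g = -0.0000, g' = -0.377 → ψ = 0.234
Converged at ψ = 0.234.
Compositions from xᵢ = zᵢ/(1+ψ(Kᵢ−1)), yᵢ = Kᵢxᵢ:
  1: x = 0.491, y = 0.795
  2: x = 0.509, y = 0.205

x_2 = 0.509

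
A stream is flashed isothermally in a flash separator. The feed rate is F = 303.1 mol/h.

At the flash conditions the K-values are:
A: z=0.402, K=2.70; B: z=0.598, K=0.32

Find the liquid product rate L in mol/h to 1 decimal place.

L = 230.5 mol/h

Rachford–Rice: g(ψ) = Σ zᵢ(Kᵢ−1)/(1+ψ(Kᵢ−1)) = 0.
Feasibility: ΣzᵢKᵢ = 1.277, Σzᵢ/Kᵢ = 2.018 — both > 1, two phases present.
Binary case is linear: z₁(K₁−1)(1+ψ(K₂−1)) + z₂(K₂−1)(1+ψ(K₁−1)) = 0
⇒ ψ = [z₁(K₁−1)+z₂(K₂−1)] / [−(K₁−1)(K₂−1)] = 0.2768/1.1560 = 0.239
Then V = ψ·F = 0.2394·303.1 = 72.6 mol/h and L = F − V = 230.5 mol/h.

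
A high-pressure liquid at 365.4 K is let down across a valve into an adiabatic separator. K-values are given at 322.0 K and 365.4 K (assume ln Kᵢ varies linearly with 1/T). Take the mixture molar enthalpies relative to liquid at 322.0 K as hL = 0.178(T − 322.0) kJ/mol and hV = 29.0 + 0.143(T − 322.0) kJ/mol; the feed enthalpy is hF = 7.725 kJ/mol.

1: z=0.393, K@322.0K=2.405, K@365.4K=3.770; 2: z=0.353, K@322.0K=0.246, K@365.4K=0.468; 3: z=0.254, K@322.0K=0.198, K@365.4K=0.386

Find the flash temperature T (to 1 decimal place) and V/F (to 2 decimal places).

T = 334.0 K, V/F = 0.20

Adiabatic flash: solve Rachford–Rice at each trial T, then check hF = ψ·hV(T) + (1−ψ)·hL(T).
  T = 322.0 K: K = (2.405, 0.246, 0.198), RR gives ψ = 0.076, H_out = 2.193 kJ/mol
  T = 365.4 K: K = (3.770, 0.468, 0.386), RR gives ψ = 0.474, H_out = 20.738 kJ/mol
  T = 343.7 K: K = (3.054, 0.346, 0.282), RR gives ψ = 0.282, H_out = 11.819 kJ/mol
  T = 332.9 K: K = (2.722, 0.294, 0.238), RR gives ψ = 0.186, H_out = 7.266 kJ/mol
  T = 338.3 K: K = (2.886, 0.319, 0.260), RR gives ψ = 0.235, H_out = 9.579 kJ/mol
  T = 335.6 K: K = (2.804, 0.306, 0.249), RR gives ψ = 0.211, H_out = 8.434 kJ/mol
  T = 334.2 K: K = (2.761, 0.300, 0.243), RR gives ψ = 0.198, H_out = 7.832 kJ/mol
Linear interpolation between T = 332.9 (H_out = 7.266) and T = 334.2 (H_out = 7.832) on hF = 7.725 gives T ≈ 334.0 K, at which ψ = 0.20.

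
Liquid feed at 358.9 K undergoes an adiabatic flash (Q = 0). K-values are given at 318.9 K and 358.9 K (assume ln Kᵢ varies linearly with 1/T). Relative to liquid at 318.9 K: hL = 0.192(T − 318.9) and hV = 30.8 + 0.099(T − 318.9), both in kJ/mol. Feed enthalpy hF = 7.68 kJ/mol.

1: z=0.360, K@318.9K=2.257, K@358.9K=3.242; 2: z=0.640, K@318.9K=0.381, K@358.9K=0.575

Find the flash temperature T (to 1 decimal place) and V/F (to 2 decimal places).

T = 328.6 K, V/F = 0.19

Adiabatic flash: solve Rachford–Rice at each trial T, then check hF = ψ·hV(T) + (1−ψ)·hL(T).
  T = 318.9 K: K = (2.257, 0.381), RR gives ψ = 0.072, H_out = 2.231 kJ/mol
  T = 358.9 K: K = (3.242, 0.575), RR gives ψ = 0.562, H_out = 22.888 kJ/mol
  T = 338.9 K: K = (2.734, 0.474), RR gives ψ = 0.315, H_out = 12.957 kJ/mol
  T = 328.9 K: K = (2.491, 0.426), RR gives ψ = 0.198, H_out = 7.844 kJ/mol
  T = 323.9 K: K = (2.373, 0.403), RR gives ψ = 0.137, H_out = 5.124 kJ/mol
  T = 326.4 K: K = (2.432, 0.415), RR gives ψ = 0.168, H_out = 6.502 kJ/mol
  T = 327.6 K: K = (2.460, 0.420), RR gives ψ = 0.183, H_out = 7.151 kJ/mol
Linear interpolation between T = 327.6 (H_out = 7.151) and T = 328.9 (H_out = 7.844) on hF = 7.68 gives T ≈ 328.6 K, at which ψ = 0.19.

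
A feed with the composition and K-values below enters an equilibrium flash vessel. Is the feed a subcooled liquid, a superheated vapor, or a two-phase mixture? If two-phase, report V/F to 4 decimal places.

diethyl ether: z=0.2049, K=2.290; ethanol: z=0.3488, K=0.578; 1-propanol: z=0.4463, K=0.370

ΣzᵢKᵢ = 0.8360; Σzᵢ/Kᵢ = 1.8992.
Since ΣzᵢKᵢ < 1 the mixture is below its bubble point — single liquid phase.

subcooled liquid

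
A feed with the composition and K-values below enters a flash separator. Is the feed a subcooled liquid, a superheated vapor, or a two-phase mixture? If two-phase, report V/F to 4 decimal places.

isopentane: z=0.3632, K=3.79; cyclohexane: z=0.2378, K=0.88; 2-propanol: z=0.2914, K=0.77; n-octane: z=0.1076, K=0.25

two-phase, V/F = 0.7972

ΣzᵢKᵢ = 1.8371; Σzᵢ/Kᵢ = 1.1749.
Both exceed 1, so a two-phase solution exists.
Let ψ = V/F and solve Σ zᵢ(Kᵢ−1)/(1+ψ(Kᵢ−1)) = 0.
Newton–Raphson from ψ = 0.68:
  ψ = 0.6800: g = 0.07455, g' = -0.6146 → ψ = 0.8013
  ψ = 0.8013: g = -0.00280, g' = -0.6775 → ψ = 0.7972
Converged at ψ = 0.7972.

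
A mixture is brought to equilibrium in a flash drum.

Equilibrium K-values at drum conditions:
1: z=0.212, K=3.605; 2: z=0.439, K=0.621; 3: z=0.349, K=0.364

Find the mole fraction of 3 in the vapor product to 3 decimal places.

y_3 = 0.138

Newton iteration, V/F⁰ = 0.48:
  V/F = 0.480: g = -0.2775, g' = -0.671 → V/F = 0.066
  V/F = 0.066: g = 0.0685, g' = -1.266 → V/F = 0.120
  V/F = 0.120: g = 0.0057, g' = -1.068 → V/F = 0.126
Converged at V/F = 0.126.
Compositions from xᵢ = zᵢ/(1+V/F(Kᵢ−1)), yᵢ = Kᵢxᵢ:
  1: x = 0.160, y = 0.576
  2: x = 0.461, y = 0.286
  3: x = 0.379, y = 0.138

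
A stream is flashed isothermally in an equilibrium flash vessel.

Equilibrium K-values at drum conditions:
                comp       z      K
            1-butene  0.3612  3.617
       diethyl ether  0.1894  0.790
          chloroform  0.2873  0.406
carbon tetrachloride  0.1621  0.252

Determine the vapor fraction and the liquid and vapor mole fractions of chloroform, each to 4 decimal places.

Let ψ = V/F and solve Σ zᵢ(Kᵢ−1)/(1+ψ(Kᵢ−1)) = 0.
g(0) = ΣzᵢKᵢ − 1 = 0.6136 and g(1) = 1 − Σzᵢ/Kᵢ = -0.6905, so a root lies in (0, 1).
Iterate (Newton) starting at ψ = 0.5:
  ψ = 0.5000: g = -0.07142, g' = -0.9112 → ψ = 0.4216
  ψ = 0.4216: g = 0.00098, g' = -0.9431 → ψ = 0.4227
Converged at ψ = 0.4227.
Compositions from xᵢ = zᵢ/(1+ψ(Kᵢ−1)), yᵢ = Kᵢxᵢ:
  1-butene: x = 0.1715, y = 0.6203
  diethyl ether: x = 0.2078, y = 0.1642
  chloroform: x = 0.3836, y = 0.1557
  carbon tetrachloride: x = 0.2370, y = 0.0597

ψ = 0.4227, x_chloroform = 0.3836, y_chloroform = 0.1557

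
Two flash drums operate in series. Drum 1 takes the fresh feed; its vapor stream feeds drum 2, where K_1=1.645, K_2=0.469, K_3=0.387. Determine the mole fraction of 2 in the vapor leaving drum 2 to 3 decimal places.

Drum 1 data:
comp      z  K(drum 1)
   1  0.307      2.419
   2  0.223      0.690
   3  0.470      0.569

Drum 1:
Material balance + equilibrium reduce to Σ zᵢ(Kᵢ−1)/(1+ψ₁(Kᵢ−1)) = 0.
Feasibility: ΣzᵢKᵢ = 1.164, Σzᵢ/Kᵢ = 1.276 — both > 1, two phases present.
Iterate (Newton) starting at ψ₁ = 0.59:
  ψ₁ = 0.590: g = -0.1191, g' = -0.372 → ψ₁ = 0.270
  ψ₁ = 0.270: g = 0.0103, g' = -0.460 → ψ₁ = 0.292
  ψ₁ = 0.292: g = 0.0001, g' = -0.449 → ψ₁ = 0.293
Converged at ψ₁ = 0.293.
Drum-1 compositions:
  1: x = 0.217, y = 0.525
  2: x = 0.245, y = 0.169
  3: x = 0.538, y = 0.306
Drum-2 feed = drum-1 vapor: z₂ = (0.5248, 0.1692, 0.3060).
Drum 2:
Material balance + equilibrium reduce to Σ zᵢ(Kᵢ−1)/(1+ψ₂(Kᵢ−1)) = 0.
Feasibility: ΣzᵢKᵢ = 1.061, Σzᵢ/Kᵢ = 1.471 — both > 1, two phases present.
Newton iteration, ψ₂⁰ = 0.53:
  ψ₂ = 0.530: g = -0.1507, g' = -0.466 → ψ₂ = 0.207
  ψ₂ = 0.207: g = -0.0171, g' = -0.381 → ψ₂ = 0.162
Converged at ψ₂ = 0.162.
  1: x = 0.475, y = 0.782
  2: x = 0.185, y = 0.087
  3: x = 0.340, y = 0.131

y_2 (drum 2) = 0.087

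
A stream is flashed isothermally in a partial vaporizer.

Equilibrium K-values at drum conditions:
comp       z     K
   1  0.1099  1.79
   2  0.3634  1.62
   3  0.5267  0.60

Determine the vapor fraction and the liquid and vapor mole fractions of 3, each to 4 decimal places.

Material balance + equilibrium reduce to Σ zᵢ(Kᵢ−1)/(1+ψ(Kᵢ−1)) = 0.
g(0) = ΣzᵢKᵢ − 1 = 0.1014 and g(1) = 1 − Σzᵢ/Kᵢ = -0.1636, so a root lies in (0, 1).
Newton iteration, ψ⁰ = 0.36:
  ψ = 0.3600: g = 0.00567, g' = -0.2499 → ψ = 0.3827
Converged at ψ = 0.3827.
Compositions from xᵢ = zᵢ/(1+ψ(Kᵢ−1)), yᵢ = Kᵢxᵢ:
  1: x = 0.0844, y = 0.1511
  2: x = 0.2937, y = 0.4758
  3: x = 0.6219, y = 0.3731

ψ = 0.3827, x_3 = 0.6219, y_3 = 0.3731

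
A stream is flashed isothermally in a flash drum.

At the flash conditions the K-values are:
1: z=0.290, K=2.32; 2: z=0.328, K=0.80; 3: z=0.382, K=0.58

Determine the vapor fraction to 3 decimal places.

ψ = 0.359

Let ψ = V/F and solve Σ zᵢ(Kᵢ−1)/(1+ψ(Kᵢ−1)) = 0.
Check two-phase: ΣzᵢKᵢ = 1.157 > 1 and Σzᵢ/Kᵢ = 1.194 > 1, so g(0) = 0.157 > 0 and g(1) = -0.194 < 0.
Newton–Raphson from ψ = 0.6:
  ψ = 0.600: g = -0.0754, g' = -0.295 → ψ = 0.344
  ψ = 0.344: g = 0.0052, g' = -0.346 → ψ = 0.359
Converged at ψ = 0.359.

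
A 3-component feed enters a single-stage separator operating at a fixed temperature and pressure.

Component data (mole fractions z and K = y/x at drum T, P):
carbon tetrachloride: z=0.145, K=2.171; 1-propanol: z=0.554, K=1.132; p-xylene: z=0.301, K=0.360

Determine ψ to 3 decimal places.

ψ = 0.160

Material balance + equilibrium reduce to Σ zᵢ(Kᵢ−1)/(1+ψ(Kᵢ−1)) = 0.
Check two-phase: ΣzᵢKᵢ = 1.050 > 1 and Σzᵢ/Kᵢ = 1.392 > 1, so g(0) = 0.050 > 0 and g(1) = -0.392 < 0.
Iterate (Newton) starting at ψ = 0.5:
  ψ = 0.500: g = -0.1076, g' = -0.354 → ψ = 0.196
  ψ = 0.196: g = -0.0110, g' = -0.302 → ψ = 0.160
Converged at ψ = 0.160.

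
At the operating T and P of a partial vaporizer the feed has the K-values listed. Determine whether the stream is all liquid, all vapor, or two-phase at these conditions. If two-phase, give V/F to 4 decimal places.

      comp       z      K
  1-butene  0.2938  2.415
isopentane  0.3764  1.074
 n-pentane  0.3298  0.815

all vapor

ΣzᵢKᵢ = 1.3826; Σzᵢ/Kᵢ = 0.8768.
Since Σzᵢ/Kᵢ < 1 the mixture is above its dew point — single vapor phase.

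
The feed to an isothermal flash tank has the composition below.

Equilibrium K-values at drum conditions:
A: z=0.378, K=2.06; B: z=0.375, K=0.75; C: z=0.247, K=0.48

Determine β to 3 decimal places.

β = 0.444

Newton iteration, β⁰ = 0.5:
  β = 0.500: g = -0.0188, g' = -0.334 → β = 0.444
Converged at β = 0.444.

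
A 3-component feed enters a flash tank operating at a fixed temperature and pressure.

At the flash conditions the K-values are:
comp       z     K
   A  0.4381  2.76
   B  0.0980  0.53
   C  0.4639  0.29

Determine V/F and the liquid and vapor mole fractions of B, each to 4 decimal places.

V/F = 0.3332, x_B = 0.1162, y_B = 0.0616

Newton–Raphson from V/F = 0.5:
  V/F = 0.5000: g = -0.16072, g' = -0.9831 → V/F = 0.3365
  V/F = 0.3365: g = -0.00322, g' = -0.9695 → V/F = 0.3332
Converged at V/F = 0.3332.
Compositions from xᵢ = zᵢ/(1+V/F(Kᵢ−1)), yᵢ = Kᵢxᵢ:
  A: x = 0.2762, y = 0.7622
  B: x = 0.1162, y = 0.0616
  C: x = 0.6076, y = 0.1762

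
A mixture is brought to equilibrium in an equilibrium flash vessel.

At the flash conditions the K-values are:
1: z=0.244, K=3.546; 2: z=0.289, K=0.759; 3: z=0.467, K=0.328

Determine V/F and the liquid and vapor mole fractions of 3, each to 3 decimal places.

Rachford–Rice: g(V/F) = Σ zᵢ(Kᵢ−1)/(1+V/F(Kᵢ−1)) = 0.
Feasibility: ΣzᵢKᵢ = 1.238, Σzᵢ/Kᵢ = 1.873 — both > 1, two phases present.
Newton iteration, V/F⁰ = 0.39:
  V/F = 0.390: g = -0.1904, g' = -0.806 → V/F = 0.154
  V/F = 0.154: g = 0.0242, g' = -1.097 → V/F = 0.176
Converged at V/F = 0.176.
Compositions from xᵢ = zᵢ/(1+V/F(Kᵢ−1)), yᵢ = Kᵢxᵢ:
  1: x = 0.168, y = 0.597
  2: x = 0.302, y = 0.229
  3: x = 0.530, y = 0.174

V/F = 0.176, x_3 = 0.530, y_3 = 0.174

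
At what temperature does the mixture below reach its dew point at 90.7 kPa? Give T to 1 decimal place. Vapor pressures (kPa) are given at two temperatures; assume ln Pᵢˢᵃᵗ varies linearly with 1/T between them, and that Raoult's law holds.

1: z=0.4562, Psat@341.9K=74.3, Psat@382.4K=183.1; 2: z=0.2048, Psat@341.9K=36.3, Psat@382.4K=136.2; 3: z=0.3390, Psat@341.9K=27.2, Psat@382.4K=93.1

T = 368.4 K

Dew-point temperature: Σzᵢ·P/Pᵢˢᵃᵗ(T) = 1. Interpolate ln Pᵢˢᵃᵗ = aᵢ + bᵢ/T.
  T = 341.9 K: ΣzᵢP/Pᵢˢᵃᵗ = 2.1990
  T = 382.4 K: ΣzᵢP/Pᵢˢᵃᵗ = 0.6926
  T = 362.1 K: ΣzᵢP/Pᵢˢᵃᵗ = 1.1925
  T = 372.2 K: ΣzᵢP/Pᵢˢᵃᵗ = 0.9026
  T = 367.1 K: ΣzᵢP/Pᵢˢᵃᵗ = 1.0367
  T = 369.6 K: ΣzᵢP/Pᵢˢᵃᵗ = 0.9682
Interpolating between 367.1 K and 369.6 K gives T ≈ 368.4 K.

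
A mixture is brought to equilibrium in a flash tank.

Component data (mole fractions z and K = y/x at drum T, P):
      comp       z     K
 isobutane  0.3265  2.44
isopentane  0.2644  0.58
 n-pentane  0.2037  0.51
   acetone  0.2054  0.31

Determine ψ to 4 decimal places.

Material balance + equilibrium reduce to Σ zᵢ(Kᵢ−1)/(1+ψ(Kᵢ−1)) = 0.
Check two-phase: ΣzᵢKᵢ = 1.1176 > 1 and Σzᵢ/Kᵢ = 1.6517 > 1, so g(0) = 0.1176 > 0 and g(1) = -0.6517 < 0.
Newton iteration, ψ⁰ = 0.64:
  ψ = 0.6400: g = -0.30642, g' = -0.6880 → ψ = 0.1946
  ψ = 0.1946: g = -0.02774, g' = -0.6586 → ψ = 0.1525
  ψ = 0.1525: g = 0.00059, g' = -0.6877 → ψ = 0.1534
Converged at ψ = 0.1534.

ψ = 0.1534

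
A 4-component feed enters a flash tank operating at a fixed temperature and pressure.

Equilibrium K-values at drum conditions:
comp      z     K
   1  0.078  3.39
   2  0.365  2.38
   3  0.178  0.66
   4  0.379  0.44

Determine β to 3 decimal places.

β = 0.526

Let β = V/F and solve Σ zᵢ(Kᵢ−1)/(1+β(Kᵢ−1)) = 0.
Check two-phase: ΣzᵢKᵢ = 1.417 > 1 and Σzᵢ/Kᵢ = 1.307 > 1, so g(0) = 0.417 > 0 and g(1) = -0.307 < 0.
Newton iteration, β⁰ = 0.64:
  β = 0.640: g = -0.0670, g' = -0.588 → β = 0.526
Converged at β = 0.526.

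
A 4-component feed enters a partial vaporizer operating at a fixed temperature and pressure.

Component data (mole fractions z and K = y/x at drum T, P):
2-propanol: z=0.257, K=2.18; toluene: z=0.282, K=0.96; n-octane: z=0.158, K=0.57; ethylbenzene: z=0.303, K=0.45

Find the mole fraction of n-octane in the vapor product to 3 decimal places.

Let ψ = V/F and solve Σ zᵢ(Kᵢ−1)/(1+ψ(Kᵢ−1)) = 0.
Feasibility: ΣzᵢKᵢ = 1.057, Σzᵢ/Kᵢ = 1.362 — both > 1, two phases present.
Newton–Raphson from ψ = 0.5:
  ψ = 0.500: g = -0.1372, g' = -0.364 → ψ = 0.123
  ψ = 0.123: g = 0.0031, g' = -0.411 → ψ = 0.130
Converged at ψ = 0.130.
Compositions from xᵢ = zᵢ/(1+ψ(Kᵢ−1)), yᵢ = Kᵢxᵢ:
  2-propanol: x = 0.223, y = 0.486
  toluene: x = 0.283, y = 0.272
  n-octane: x = 0.167, y = 0.095
  ethylbenzene: x = 0.326, y = 0.147

y_n-octane = 0.095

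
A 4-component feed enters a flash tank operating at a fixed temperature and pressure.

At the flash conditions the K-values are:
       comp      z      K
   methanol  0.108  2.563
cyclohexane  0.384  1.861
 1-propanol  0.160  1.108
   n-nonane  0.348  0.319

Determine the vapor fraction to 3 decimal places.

ψ = 0.471

Let ψ = V/F and solve Σ zᵢ(Kᵢ−1)/(1+ψ(Kᵢ−1)) = 0.
Feasibility: ΣzᵢKᵢ = 1.280, Σzᵢ/Kᵢ = 1.484 — both > 1, two phases present.
Newton–Raphson from ψ = 0.5:
  ψ = 0.500: g = -0.0171, g' = -0.595 → ψ = 0.471
Converged at ψ = 0.471.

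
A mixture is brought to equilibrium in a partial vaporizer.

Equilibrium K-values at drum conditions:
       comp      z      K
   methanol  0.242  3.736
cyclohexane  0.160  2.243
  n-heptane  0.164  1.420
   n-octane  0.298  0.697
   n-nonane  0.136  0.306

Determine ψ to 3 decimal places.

Newton iteration, ψ⁰ = 0.36:
  ψ = 0.360: g = 0.3036, g' = -0.750 → ψ = 0.765
  ψ = 0.765: g = 0.0496, g' = -0.615 → ψ = 0.845
  ψ = 0.845: g = -0.0021, g' = -0.672 → ψ = 0.842
Converged at ψ = 0.842.

ψ = 0.842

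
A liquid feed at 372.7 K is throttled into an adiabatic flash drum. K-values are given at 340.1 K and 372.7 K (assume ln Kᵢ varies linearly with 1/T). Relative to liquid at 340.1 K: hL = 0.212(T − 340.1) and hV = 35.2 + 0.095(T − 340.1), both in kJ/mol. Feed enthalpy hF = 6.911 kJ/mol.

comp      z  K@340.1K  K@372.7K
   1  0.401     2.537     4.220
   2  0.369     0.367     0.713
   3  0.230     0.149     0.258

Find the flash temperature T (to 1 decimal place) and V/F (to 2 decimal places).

T = 341.5 K, V/F = 0.19

Adiabatic flash: solve Rachford–Rice at each trial T, then check hF = ψ·hV(T) + (1−ψ)·hL(T).
  T = 340.1 K: K = (2.537, 0.367, 0.149), RR gives ψ = 0.168, H_out = 5.917 kJ/mol
  T = 372.7 K: K = (4.220, 0.713, 0.258), RR gives ψ = 0.605, H_out = 25.905 kJ/mol
  T = 356.4 K: K = (3.310, 0.519, 0.199), RR gives ψ = 0.391, H_out = 16.469 kJ/mol
  T = 348.2 K: K = (2.905, 0.438, 0.172), RR gives ψ = 0.284, H_out = 11.445 kJ/mol
  T = 344.1 K: K = (2.714, 0.401, 0.160), RR gives ψ = 0.227, H_out = 8.746 kJ/mol
  T = 342.1 K: K = (2.625, 0.384, 0.155), RR gives ψ = 0.198, H_out = 7.360 kJ/mol
Linear interpolation between T = 340.1 (H_out = 5.917) and T = 342.1 (H_out = 7.360) on hF = 6.911 gives T ≈ 341.5 K, at which ψ = 0.19.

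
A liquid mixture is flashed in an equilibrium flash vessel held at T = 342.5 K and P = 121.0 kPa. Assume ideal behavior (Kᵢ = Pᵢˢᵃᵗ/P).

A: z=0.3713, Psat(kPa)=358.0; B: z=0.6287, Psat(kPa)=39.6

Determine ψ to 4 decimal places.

Raoult's law: Kᵢ = Pᵢˢᵃᵗ/P = Pᵢˢᵃᵗ/121.0.
  K_A = 358.0/121.0 = 2.958678, K_B = 39.6/121.0 = 0.327273
Let ψ = V/F and solve Σ zᵢ(Kᵢ−1)/(1+ψ(Kᵢ−1)) = 0.
Feasibility: ΣzᵢKᵢ = 1.3043, Σzᵢ/Kᵢ = 2.0465 — both > 1, two phases present.
Binary case is linear: z₁(K₁−1)(1+ψ(K₂−1)) + z₂(K₂−1)(1+ψ(K₁−1)) = 0
⇒ ψ = [z₁(K₁−1)+z₂(K₂−1)] / [−(K₁−1)(K₂−1)] = 0.30431/1.31766 = 0.2310

ψ = 0.2310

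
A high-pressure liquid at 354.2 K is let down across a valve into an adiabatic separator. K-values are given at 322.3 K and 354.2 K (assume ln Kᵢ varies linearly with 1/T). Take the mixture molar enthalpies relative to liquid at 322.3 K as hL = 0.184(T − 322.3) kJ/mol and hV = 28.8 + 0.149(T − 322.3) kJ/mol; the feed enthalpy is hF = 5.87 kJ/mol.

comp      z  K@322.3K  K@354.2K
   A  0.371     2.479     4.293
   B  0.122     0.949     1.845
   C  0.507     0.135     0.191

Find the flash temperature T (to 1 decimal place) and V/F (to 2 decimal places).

Adiabatic flash: solve Rachford–Rice at each trial T, then check hF = ψ·hV(T) + (1−ψ)·hL(T).
  T = 322.3 K: K = (2.479, 0.949, 0.135), RR gives ψ = 0.092, H_out = 2.657 kJ/mol
  T = 354.2 K: K = (4.293, 1.845, 0.191), RR gives ψ = 0.399, H_out = 16.905 kJ/mol
  T = 338.2 K: K = (3.302, 1.343, 0.162), RR gives ψ = 0.282, H_out = 10.879 kJ/mol
  T = 330.2 K: K = (2.868, 1.132, 0.148), RR gives ψ = 0.200, H_out = 7.150 kJ/mol
  T = 326.2 K: K = (2.666, 1.037, 0.141), RR gives ψ = 0.149, H_out = 5.001 kJ/mol
  T = 328.2 K: K = (2.766, 1.084, 0.145), RR gives ψ = 0.176, H_out = 6.104 kJ/mol
Linear interpolation between T = 326.2 (H_out = 5.001) and T = 328.2 (H_out = 6.104) on hF = 5.87 gives T ≈ 327.8 K, at which ψ = 0.17.

T = 327.8 K, V/F = 0.17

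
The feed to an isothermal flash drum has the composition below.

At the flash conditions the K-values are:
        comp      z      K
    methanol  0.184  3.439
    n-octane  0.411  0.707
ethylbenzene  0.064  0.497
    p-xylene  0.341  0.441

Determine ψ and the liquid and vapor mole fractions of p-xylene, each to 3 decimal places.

ψ = 0.101, x_p-xylene = 0.361, y_p-xylene = 0.159

Rachford–Rice: g(ψ) = Σ zᵢ(Kᵢ−1)/(1+ψ(Kᵢ−1)) = 0.
Check two-phase: ΣzᵢKᵢ = 1.106 > 1 and Σzᵢ/Kᵢ = 1.537 > 1, so g(0) = 0.106 > 0 and g(1) = -0.537 < 0.
Newton iteration, ψ⁰ = 0.5:
  ψ = 0.500: g = -0.2465, g' = -0.505 → ψ = 0.012
  ψ = 0.012: g = 0.0912, g' = -1.194 → ψ = 0.088
  ψ = 0.088: g = 0.0116, g' = -0.914 → ψ = 0.101
Converged at ψ = 0.101.
Compositions from xᵢ = zᵢ/(1+ψ(Kᵢ−1)), yᵢ = Kᵢxᵢ:
  methanol: x = 0.148, y = 0.508
  n-octane: x = 0.424, y = 0.299
  ethylbenzene: x = 0.067, y = 0.034
  p-xylene: x = 0.361, y = 0.159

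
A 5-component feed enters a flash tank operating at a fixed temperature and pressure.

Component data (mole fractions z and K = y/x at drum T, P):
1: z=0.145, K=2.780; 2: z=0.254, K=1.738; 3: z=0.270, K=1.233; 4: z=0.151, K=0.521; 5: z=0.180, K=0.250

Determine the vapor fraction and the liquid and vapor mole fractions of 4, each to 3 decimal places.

ψ = 0.535, x_4 = 0.203, y_4 = 0.106

Material balance + equilibrium reduce to Σ zᵢ(Kᵢ−1)/(1+ψ(Kᵢ−1)) = 0.
Feasibility: ΣzᵢKᵢ = 1.301, Σzᵢ/Kᵢ = 1.427 — both > 1, two phases present.
Iterate (Newton) starting at ψ = 0.45:
  ψ = 0.450: g = 0.0450, g' = -0.519 → ψ = 0.537
  ψ = 0.537: g = -0.0012, g' = -0.549 → ψ = 0.535
Converged at ψ = 0.535.
Compositions from xᵢ = zᵢ/(1+ψ(Kᵢ−1)), yᵢ = Kᵢxᵢ:
  1: x = 0.074, y = 0.207
  2: x = 0.182, y = 0.317
  3: x = 0.240, y = 0.296
  4: x = 0.203, y = 0.106
  5: x = 0.300, y = 0.075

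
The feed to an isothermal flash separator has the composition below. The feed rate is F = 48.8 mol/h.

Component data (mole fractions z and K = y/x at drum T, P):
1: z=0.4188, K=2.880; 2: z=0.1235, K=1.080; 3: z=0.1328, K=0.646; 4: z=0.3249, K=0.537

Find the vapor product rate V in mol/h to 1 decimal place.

V = 41.2 mol/h

Rachford–Rice: g(ψ) = Σ zᵢ(Kᵢ−1)/(1+ψ(Kᵢ−1)) = 0.
Check two-phase: ΣzᵢKᵢ = 1.5998 > 1 and Σzᵢ/Kᵢ = 1.0704 > 1, so g(0) = 0.5998 > 0 and g(1) = -0.0704 < 0.
Newton–Raphson from ψ = 0.5:
  ψ = 0.5000: g = 0.16248, g' = -0.5365 → ψ = 0.8028
  ψ = 0.8028: g = 0.01794, g' = -0.4447 → ψ = 0.8432
  ψ = 0.8432: g = 0.00003, g' = -0.4434 → ψ = 0.8433
Converged at ψ = 0.8433.
Then V = ψ·F = 0.8433·48.8 = 41.2 mol/h and L = F − V = 7.6 mol/h.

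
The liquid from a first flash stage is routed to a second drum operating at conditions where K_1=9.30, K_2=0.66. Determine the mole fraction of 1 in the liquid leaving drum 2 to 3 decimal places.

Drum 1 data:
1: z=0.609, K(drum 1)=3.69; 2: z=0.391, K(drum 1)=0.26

x_1 (drum 2) = 0.039

Drum 1:
Let ψ₁ = V/F and solve Σ zᵢ(Kᵢ−1)/(1+ψ₁(Kᵢ−1)) = 0.
g(0) = ΣzᵢKᵢ − 1 = 1.349 and g(1) = 1 − Σzᵢ/Kᵢ = -0.669, so a root lies in (0, 1).
Binary case is linear: z₁(K₁−1)(1+ψ₁(K₂−1)) + z₂(K₂−1)(1+ψ₁(K₁−1)) = 0
⇒ ψ₁ = [z₁(K₁−1)+z₂(K₂−1)] / [−(K₁−1)(K₂−1)] = 1.3489/1.9906 = 0.678
Drum-1 compositions:
  1: x = 0.216, y = 0.796
  2: x = 0.784, y = 0.204
Drum-2 feed = drum-1 liquid: z₂ = (0.2157, 0.7843).
Drum 2:
Rachford–Rice: g(ψ₂) = Σ zᵢ(Kᵢ−1)/(1+ψ₂(Kᵢ−1)) = 0.
g(0) = ΣzᵢKᵢ − 1 = 1.524 and g(1) = 1 − Σzᵢ/Kᵢ = -0.211, so a root lies in (0, 1).
Binary case is linear: z₁(K₁−1)(1+ψ₂(K₂−1)) + z₂(K₂−1)(1+ψ₂(K₁−1)) = 0
⇒ ψ₂ = [z₁(K₁−1)+z₂(K₂−1)] / [−(K₁−1)(K₂−1)] = 1.5240/2.8220 = 0.540
  1: x = 0.039, y = 0.366
  2: x = 0.961, y = 0.634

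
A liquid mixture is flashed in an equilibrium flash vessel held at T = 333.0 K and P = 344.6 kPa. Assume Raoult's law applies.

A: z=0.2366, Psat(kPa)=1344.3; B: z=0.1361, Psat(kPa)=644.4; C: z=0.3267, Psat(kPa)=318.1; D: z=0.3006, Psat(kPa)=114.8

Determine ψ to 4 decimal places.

Raoult's law: Kᵢ = Pᵢˢᵃᵗ/P = Pᵢˢᵃᵗ/344.6.
  K_A = 1344.3/344.6 = 3.901045, K_B = 644.4/344.6 = 1.869994, K_C = 318.1/344.6 = 0.923099, K_D = 114.8/344.6 = 0.333140
Iterate (Newton) starting at ψ = 0.5:
  ψ = 0.5000: g = 0.03575, g' = -0.6846 → ψ = 0.5522
  ψ = 0.5522: g = 0.00022, g' = -0.6782 → ψ = 0.5526
Converged at ψ = 0.5526.

ψ = 0.5526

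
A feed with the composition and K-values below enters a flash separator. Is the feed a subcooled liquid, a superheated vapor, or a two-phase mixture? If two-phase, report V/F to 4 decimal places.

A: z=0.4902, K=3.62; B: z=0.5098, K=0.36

two-phase, V/F = 0.5714

ΣzᵢKᵢ = 1.9581; Σzᵢ/Kᵢ = 1.5515.
Both exceed 1, so a two-phase solution exists.
Let ψ = V/F and solve Σ zᵢ(Kᵢ−1)/(1+ψ(Kᵢ−1)) = 0.
Binary case is linear: z₁(K₁−1)(1+ψ(K₂−1)) + z₂(K₂−1)(1+ψ(K₁−1)) = 0
⇒ ψ = [z₁(K₁−1)+z₂(K₂−1)] / [−(K₁−1)(K₂−1)] = 0.95805/1.67680 = 0.5714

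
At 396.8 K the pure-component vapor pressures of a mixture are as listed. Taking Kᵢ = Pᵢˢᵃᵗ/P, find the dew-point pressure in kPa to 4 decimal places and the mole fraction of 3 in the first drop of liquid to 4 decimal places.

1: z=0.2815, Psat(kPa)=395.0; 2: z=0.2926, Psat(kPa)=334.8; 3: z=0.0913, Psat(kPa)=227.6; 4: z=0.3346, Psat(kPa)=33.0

At the dew point ψ → 1, so Σzᵢ/Kᵢ = 1 with Kᵢ = Pᵢˢᵃᵗ/P ⇒ 1/P = Σzᵢ/Pᵢˢᵃᵗ.
1/P = 0.2815/395.0 + 0.2926/334.8 + 0.0913/227.6 + 0.3346/33.0 = 0.0121271 ⇒ P = 82.4596 kPa
xᵢ = zᵢP/Pᵢˢᵃᵗ ⇒ x_3 = 0.0913·82.4596/227.6 = 0.0331

Pdew = 82.4596 kPa, x_3 = 0.0331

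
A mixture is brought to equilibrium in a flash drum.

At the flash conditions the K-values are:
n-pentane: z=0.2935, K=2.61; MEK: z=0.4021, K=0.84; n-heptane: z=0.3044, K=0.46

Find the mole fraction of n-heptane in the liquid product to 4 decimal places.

x_n-heptane = 0.3939

Rachford–Rice: g(V/F) = Σ zᵢ(Kᵢ−1)/(1+V/F(Kᵢ−1)) = 0.
g(0) = ΣzᵢKᵢ − 1 = 0.2438 and g(1) = 1 − Σzᵢ/Kᵢ = -0.2529, so a root lies in (0, 1).
Newton iteration, V/F⁰ = 0.35:
  V/F = 0.3500: g = 0.03139, g' = -0.4577 → V/F = 0.4186
  V/F = 0.4186: g = 0.00096, g' = -0.4315 → V/F = 0.4208
Converged at V/F = 0.4208.
Compositions from xᵢ = zᵢ/(1+V/F(Kᵢ−1)), yᵢ = Kᵢxᵢ:
  n-pentane: x = 0.1750, y = 0.4567
  MEK: x = 0.4311, y = 0.3621
  n-heptane: x = 0.3939, y = 0.1812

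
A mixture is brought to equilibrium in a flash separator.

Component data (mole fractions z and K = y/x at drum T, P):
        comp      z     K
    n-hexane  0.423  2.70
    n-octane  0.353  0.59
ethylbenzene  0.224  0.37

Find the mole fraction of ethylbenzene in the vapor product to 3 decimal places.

Material balance + equilibrium reduce to Σ zᵢ(Kᵢ−1)/(1+V/F(Kᵢ−1)) = 0.
Feasibility: ΣzᵢKᵢ = 1.433, Σzᵢ/Kᵢ = 1.360 — both > 1, two phases present.
Newton iteration, V/F⁰ = 0.5:
  V/F = 0.500: g = 0.0006, g' = -0.641 → V/F = 0.501
Converged at V/F = 0.501.
Compositions from xᵢ = zᵢ/(1+V/F(Kᵢ−1)), yᵢ = Kᵢxᵢ:
  n-hexane: x = 0.228, y = 0.617
  n-octane: x = 0.444, y = 0.262
  ethylbenzene: x = 0.327, y = 0.121

y_ethylbenzene = 0.121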